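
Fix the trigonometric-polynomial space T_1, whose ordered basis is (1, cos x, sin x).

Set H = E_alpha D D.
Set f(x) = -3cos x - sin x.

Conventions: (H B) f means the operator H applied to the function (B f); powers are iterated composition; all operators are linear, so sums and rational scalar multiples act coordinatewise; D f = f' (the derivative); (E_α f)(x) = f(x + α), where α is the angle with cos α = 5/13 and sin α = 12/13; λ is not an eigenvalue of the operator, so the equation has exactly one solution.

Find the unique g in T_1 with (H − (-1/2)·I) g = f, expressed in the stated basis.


g(x) = -(22/15)cos x + (46/15)sin x

write g with unknown coordinates in the stated basis and equate coefficients in (H − (-1/2)·I) g = f
solving from the highest basis element down gives g = -(22/15)cos x + (46/15)sin x
check: H g = -(34/15)cos x - (38/15)sin x
so H g − (-1/2)·g = -3cos x - sin x = f ✓


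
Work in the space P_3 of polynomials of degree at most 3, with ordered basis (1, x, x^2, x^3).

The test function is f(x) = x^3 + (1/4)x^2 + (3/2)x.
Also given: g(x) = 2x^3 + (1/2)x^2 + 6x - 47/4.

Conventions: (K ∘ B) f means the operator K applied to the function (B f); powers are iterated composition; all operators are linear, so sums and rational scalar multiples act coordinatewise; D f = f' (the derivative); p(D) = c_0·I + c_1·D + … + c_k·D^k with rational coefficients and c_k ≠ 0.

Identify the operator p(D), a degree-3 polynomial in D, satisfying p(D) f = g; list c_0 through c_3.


D^0 f = x^3 + (1/4)x^2 + (3/2)x
D^1 f = 3x^2 + (1/2)x + 3/2
D^2 f = 6x + 1/2
D^3 f = 6
matching coefficients of g against c_0 f + c_1 Df + … from the top degree down determines the c_i
solution: c_0 = 2, c_1 = 0, c_2 = 1/2, c_3 = -2

p(D) = 2·I + (1/2)·D^2 − 2·D^3, i.e. c_0 = 2, c_1 = 0, c_2 = 1/2, c_3 = -2


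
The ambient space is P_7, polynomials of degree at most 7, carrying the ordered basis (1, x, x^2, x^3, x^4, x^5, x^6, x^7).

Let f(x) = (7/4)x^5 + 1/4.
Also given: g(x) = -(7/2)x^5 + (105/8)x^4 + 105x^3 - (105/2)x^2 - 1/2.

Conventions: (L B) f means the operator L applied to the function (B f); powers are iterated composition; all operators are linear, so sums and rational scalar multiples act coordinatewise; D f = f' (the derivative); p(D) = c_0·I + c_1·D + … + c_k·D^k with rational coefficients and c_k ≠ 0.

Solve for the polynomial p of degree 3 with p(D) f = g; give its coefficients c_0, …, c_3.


D^0 f = (7/4)x^5 + 1/4
D^1 f = (35/4)x^4
D^2 f = 35x^3
D^3 f = 105x^2
matching coefficients of g against c_0 f + c_1 Df + … from the top degree down determines the c_i
solution: c_0 = -2, c_1 = 3/2, c_2 = 3, c_3 = -1/2

c_0 = -2, c_1 = 3/2, c_2 = 3, c_3 = -1/2


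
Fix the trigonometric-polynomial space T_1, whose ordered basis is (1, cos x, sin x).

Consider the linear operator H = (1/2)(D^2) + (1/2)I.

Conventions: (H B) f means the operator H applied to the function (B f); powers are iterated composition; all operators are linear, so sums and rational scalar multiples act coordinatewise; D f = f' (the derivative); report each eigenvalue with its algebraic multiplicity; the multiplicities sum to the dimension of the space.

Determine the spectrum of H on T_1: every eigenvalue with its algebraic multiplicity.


λ = 0 (multiplicity 2), λ = 1/2 (multiplicity 1)

image of 1: 1/2
image of cos x: 0
image of sin x: 0
the matrix is diagonal; its diagonal is (1/2, 0, 0)
for a triangular matrix the eigenvalues are the diagonal entries, with algebraic multiplicity their repetition count


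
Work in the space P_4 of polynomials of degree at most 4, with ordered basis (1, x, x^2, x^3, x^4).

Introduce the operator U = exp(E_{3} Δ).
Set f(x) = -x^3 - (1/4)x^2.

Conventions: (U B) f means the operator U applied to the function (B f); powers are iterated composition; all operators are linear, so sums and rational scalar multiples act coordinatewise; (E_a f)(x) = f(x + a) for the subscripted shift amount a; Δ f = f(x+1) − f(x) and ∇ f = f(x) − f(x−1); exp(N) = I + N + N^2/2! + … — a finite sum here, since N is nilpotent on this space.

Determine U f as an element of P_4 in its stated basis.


order-1 term: -3x^2 - (43/2)x - 155/4
order-2 term: -3x - 85/4
order-3 term: -1
the series for exp(E_{3} Δ) f terminates at order 3
exp(E_{3} Δ) f = -x^3 - (13/4)x^2 - (49/2)x - 61

g(x) = -x^3 - (13/4)x^2 - (49/2)x - 61


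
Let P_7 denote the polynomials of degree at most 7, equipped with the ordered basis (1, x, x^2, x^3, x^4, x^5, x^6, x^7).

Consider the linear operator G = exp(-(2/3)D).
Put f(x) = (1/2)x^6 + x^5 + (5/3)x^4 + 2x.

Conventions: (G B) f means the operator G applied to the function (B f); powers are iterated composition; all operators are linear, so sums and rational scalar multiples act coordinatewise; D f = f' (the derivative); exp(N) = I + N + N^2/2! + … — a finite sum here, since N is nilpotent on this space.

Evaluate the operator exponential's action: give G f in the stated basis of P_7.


order-1 term: -2x^5 - (10/3)x^4 - (40/9)x^3 - 4/3
order-2 term: (10/3)x^4 + (40/9)x^3 + (40/9)x^2
order-3 term: -(80/27)x^3 - (80/27)x^2 - (160/81)x
order-4 term: (40/27)x^2 + (80/81)x + 80/243
order-5 term: -(32/81)x - 32/243
order-6 term: 32/729
the series for exp(-(2/3)D) f terminates at order 6
exp(-(2/3)D) f = (1/2)x^6 - x^5 + (5/3)x^4 - (80/27)x^3 + (80/27)x^2 + (50/81)x - 796/729

the image equals g(x) = (1/2)x^6 - x^5 + (5/3)x^4 - (80/27)x^3 + (80/27)x^2 + (50/81)x - 796/729


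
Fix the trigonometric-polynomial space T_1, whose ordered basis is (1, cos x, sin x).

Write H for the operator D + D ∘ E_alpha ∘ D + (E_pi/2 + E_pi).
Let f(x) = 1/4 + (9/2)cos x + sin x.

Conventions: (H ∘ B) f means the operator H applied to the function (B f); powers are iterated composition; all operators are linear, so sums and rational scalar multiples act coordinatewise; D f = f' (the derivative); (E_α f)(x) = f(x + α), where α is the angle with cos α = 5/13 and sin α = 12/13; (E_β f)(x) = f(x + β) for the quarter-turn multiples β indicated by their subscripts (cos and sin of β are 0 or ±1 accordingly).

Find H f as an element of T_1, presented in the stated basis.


D f = cos x - (9/2)sin x
D f = cos x - (9/2)sin x
E_alpha D f = -(49/13)cos x - (69/26)sin x
D E_alpha D f = -(69/26)cos x + (49/13)sin x
E_pi/2 f = 1/4 + cos x - (9/2)sin x
E_pi f = 1/4 - (9/2)cos x - sin x
(E_pi/2 + E_pi) f = 1/2 - (7/2)cos x - (11/2)sin x
(D + D ∘ E_alpha ∘ D + (E_pi/2 + E_pi)) f = 1/2 - (67/13)cos x - (81/13)sin x

the result is g(x) = 1/2 - (67/13)cos x - (81/13)sin x


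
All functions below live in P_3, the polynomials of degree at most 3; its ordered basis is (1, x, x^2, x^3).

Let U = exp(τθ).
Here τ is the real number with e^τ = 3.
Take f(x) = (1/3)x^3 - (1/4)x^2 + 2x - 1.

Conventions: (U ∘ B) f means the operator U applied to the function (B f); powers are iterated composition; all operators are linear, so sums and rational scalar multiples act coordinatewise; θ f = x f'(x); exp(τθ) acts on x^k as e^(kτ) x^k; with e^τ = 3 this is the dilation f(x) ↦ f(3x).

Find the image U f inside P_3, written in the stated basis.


the result is g(x) = 9x^3 - (9/4)x^2 + 6x - 1

exp(τθ) x^k = e^(kτ) x^k; with e^τ = 3 this sends x^k to 3^k x^k
x ↦ 3 x
x^2 ↦ 9 x^2
x^3 ↦ 27 x^3
applying this coordinatewise to f: exp(τθ) f = 9x^3 - (9/4)x^2 + 6x - 1


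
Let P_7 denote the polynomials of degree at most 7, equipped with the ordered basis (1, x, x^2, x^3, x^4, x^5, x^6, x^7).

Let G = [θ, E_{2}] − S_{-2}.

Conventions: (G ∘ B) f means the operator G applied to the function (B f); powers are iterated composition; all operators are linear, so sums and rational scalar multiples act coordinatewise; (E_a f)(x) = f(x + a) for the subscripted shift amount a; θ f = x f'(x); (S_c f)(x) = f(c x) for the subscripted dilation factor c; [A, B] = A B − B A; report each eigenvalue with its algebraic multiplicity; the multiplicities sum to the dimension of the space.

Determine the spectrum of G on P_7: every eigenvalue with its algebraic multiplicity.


λ = -64 (multiplicity 1), λ = -16 (multiplicity 1), λ = -4 (multiplicity 1), λ = -1 (multiplicity 1), λ = 2 (multiplicity 1), λ = 8 (multiplicity 1), λ = 32 (multiplicity 1), λ = 128 (multiplicity 1)

image of 1: -1
image of x: 2x - 2
image of x^2: -4x^2 - 4x - 8
image of x^3: 8x^3 - 6x^2 - 24x - 24
image of x^4: -16x^4 - 8x^3 - 48x^2 - 96x - 64
image of x^5: 32x^5 - 10x^4 - 80x^3 - 240x^2 - 320x - 160
image of x^6: -64x^6 - 12x^5 - 120x^4 - 480x^3 - 960x^2 - 960x - 384
image of x^7: 128x^7 - 14x^6 - 168x^5 - 840x^4 - 2240x^3 - 3360x^2 - 2688x - 896
the matrix is upper triangular; its diagonal is (-1, 2, -4, 8, -16, 32, -64, 128)
for a triangular matrix the eigenvalues are the diagonal entries, with algebraic multiplicity their repetition count


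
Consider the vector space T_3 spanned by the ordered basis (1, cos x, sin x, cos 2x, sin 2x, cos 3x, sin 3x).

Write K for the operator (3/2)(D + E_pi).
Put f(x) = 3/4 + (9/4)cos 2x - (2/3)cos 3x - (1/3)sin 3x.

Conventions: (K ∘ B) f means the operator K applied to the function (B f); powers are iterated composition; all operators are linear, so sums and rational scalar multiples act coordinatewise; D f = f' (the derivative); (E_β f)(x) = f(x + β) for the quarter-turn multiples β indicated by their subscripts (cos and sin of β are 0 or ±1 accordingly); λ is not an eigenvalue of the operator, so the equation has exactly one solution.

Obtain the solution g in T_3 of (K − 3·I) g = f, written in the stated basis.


write g with unknown coordinates in the stated basis and equate coefficients in (K − 3·I) g = f
solving from the highest basis element down gives g = -1/2 - (3/10)cos 2x + (3/5)sin 2x + (1/9)cos 3x - (1/27)sin 3x
check: K g = -3/4 + (27/20)cos 2x + (9/5)sin 2x - (1/3)cos 3x - (4/9)sin 3x
so K g − 3·g = 3/4 + (9/4)cos 2x - (2/3)cos 3x - (1/3)sin 3x = f ✓

the result is g(x) = -1/2 - (3/10)cos 2x + (3/5)sin 2x + (1/9)cos 3x - (1/27)sin 3x


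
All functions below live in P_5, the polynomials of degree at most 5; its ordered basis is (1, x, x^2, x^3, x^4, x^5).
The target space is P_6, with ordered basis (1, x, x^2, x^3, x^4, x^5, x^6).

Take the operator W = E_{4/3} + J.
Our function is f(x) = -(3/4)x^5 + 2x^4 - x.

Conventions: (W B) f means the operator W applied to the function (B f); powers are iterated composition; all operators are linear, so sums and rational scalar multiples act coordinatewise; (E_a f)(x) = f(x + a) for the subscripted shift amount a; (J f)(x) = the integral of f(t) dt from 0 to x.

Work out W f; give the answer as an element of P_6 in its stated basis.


E_{4/3} f = -(3/4)x^5 - 3x^4 - (8/3)x^3 + (32/9)x^2 + (55/9)x + 148/81
J f = -(1/8)x^6 + (2/5)x^5 - (1/2)x^2
(E_{4/3} + J) f = -(1/8)x^6 - (7/20)x^5 - 3x^4 - (8/3)x^3 + (55/18)x^2 + (55/9)x + 148/81

the image equals g(x) = -(1/8)x^6 - (7/20)x^5 - 3x^4 - (8/3)x^3 + (55/18)x^2 + (55/9)x + 148/81


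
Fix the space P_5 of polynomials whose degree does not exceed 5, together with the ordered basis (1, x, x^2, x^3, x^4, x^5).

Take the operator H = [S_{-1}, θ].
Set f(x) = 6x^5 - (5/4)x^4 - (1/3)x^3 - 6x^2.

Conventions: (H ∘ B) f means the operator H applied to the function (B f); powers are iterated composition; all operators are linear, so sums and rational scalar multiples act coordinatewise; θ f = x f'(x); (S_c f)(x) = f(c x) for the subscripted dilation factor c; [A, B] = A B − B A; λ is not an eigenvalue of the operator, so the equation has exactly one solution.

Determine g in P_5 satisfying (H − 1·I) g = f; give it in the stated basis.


the result is g(x) = -6x^5 + (5/4)x^4 + (1/3)x^3 + 6x^2

write g with unknown coordinates in the stated basis and equate coefficients in (H − 1·I) g = f
solving from the highest basis element down gives g = -6x^5 + (5/4)x^4 + (1/3)x^3 + 6x^2
check: H g = 0
so H g − 1·g = 6x^5 - (5/4)x^4 - (1/3)x^3 - 6x^2 = f ✓


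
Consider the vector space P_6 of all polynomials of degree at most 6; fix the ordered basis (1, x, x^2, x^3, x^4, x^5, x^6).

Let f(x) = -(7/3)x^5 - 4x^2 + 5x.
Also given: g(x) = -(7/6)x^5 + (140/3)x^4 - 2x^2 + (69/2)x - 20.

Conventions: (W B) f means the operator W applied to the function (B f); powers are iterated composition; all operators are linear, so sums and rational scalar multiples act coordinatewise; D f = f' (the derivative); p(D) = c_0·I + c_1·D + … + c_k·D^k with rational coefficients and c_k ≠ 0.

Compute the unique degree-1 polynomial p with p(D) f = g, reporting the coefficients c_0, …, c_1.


D^0 f = -(7/3)x^5 - 4x^2 + 5x
D^1 f = -(35/3)x^4 - 8x + 5
matching coefficients of g against c_0 f + c_1 Df + … from the top degree down determines the c_i
solution: c_0 = 1/2, c_1 = -4

p(D) = (1/2)·I − 4·D, i.e. c_0 = 1/2, c_1 = -4


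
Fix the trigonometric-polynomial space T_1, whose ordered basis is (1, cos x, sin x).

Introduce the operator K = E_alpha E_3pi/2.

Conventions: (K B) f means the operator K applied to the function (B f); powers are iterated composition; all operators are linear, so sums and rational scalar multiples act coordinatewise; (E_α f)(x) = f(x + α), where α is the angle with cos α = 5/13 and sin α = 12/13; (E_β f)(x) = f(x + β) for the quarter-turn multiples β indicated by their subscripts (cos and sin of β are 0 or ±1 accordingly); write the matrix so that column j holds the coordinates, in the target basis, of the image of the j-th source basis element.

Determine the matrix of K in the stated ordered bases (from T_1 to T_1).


the matrix is [[1, 0, 0]; [0, 12/13, -5/13]; [0, 5/13, 12/13]] (rows listed top to bottom)

image of 1: 1
image of cos x: (12/13)cos x + (5/13)sin x
image of sin x: -(5/13)cos x + (12/13)sin x
each image's coordinates form column j of the matrix


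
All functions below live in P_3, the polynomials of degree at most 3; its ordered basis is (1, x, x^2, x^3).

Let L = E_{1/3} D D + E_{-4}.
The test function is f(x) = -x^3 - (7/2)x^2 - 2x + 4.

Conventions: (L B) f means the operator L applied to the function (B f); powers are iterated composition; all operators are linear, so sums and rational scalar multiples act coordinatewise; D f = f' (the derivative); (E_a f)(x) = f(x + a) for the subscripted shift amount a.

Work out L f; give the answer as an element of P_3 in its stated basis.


D f = -3x^2 - 7x - 2
D D f = -6x - 7
E_{1/3} D D f = -6x - 9
E_{-4} f = -x^3 + (17/2)x^2 - 22x + 20
(E_{1/3} D D + E_{-4}) f = -x^3 + (17/2)x^2 - 28x + 11

the image equals g(x) = -x^3 + (17/2)x^2 - 28x + 11


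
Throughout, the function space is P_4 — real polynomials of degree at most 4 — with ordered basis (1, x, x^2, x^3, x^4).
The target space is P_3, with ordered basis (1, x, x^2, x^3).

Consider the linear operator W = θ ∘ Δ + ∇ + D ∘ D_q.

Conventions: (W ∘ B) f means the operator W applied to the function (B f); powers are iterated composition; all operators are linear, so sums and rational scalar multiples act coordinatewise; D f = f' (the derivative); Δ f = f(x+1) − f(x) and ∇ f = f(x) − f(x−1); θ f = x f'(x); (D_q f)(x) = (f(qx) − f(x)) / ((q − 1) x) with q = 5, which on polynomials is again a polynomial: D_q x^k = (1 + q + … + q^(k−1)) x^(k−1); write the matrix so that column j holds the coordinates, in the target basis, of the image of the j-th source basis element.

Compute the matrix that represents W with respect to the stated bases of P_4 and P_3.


the matrix is [[0, 1, 5, 1, -1]; [0, 0, 4, 62, 8]; [0, 0, 0, 9, 474]; [0, 0, 0, 0, 16]] (rows listed top to bottom)

image of 1: 0
image of x: 1
image of x^2: 4x + 5
image of x^3: 9x^2 + 62x + 1
image of x^4: 16x^3 + 474x^2 + 8x - 1
each image's coordinates form column j of the matrix


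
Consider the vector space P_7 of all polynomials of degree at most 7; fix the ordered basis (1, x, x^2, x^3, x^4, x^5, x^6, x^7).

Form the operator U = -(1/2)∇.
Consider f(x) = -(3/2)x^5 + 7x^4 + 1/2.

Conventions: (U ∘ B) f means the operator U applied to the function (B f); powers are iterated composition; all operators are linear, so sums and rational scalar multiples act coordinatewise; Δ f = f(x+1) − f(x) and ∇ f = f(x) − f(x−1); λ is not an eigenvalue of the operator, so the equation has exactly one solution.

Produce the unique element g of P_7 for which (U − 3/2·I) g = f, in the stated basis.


write g with unknown coordinates in the stated basis and equate coefficients in (U − 3/2·I) g = f
solving from the highest basis element down gives g = x^5 - (19/3)x^4 + (106/9)x^3 - (250/9)x^2 + (1091/27)x - 2384/81
check: U g = -(5/2)x^4 + (53/3)x^3 - (125/3)x^2 + (1091/18)x - 2357/54
so U g − 3/2·g = -(3/2)x^5 + 7x^4 + 1/2 = f ✓

g(x) = x^5 - (19/3)x^4 + (106/9)x^3 - (250/9)x^2 + (1091/27)x - 2384/81


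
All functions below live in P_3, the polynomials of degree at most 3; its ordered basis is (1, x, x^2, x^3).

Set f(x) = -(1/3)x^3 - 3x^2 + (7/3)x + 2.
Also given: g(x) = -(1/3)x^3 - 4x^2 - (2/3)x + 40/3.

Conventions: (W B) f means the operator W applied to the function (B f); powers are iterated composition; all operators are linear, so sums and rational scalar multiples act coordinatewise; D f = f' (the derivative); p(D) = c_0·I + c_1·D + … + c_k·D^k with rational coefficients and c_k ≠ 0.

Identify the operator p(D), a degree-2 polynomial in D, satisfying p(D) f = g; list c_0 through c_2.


D^0 f = -(1/3)x^3 - 3x^2 + (7/3)x + 2
D^1 f = -x^2 - 6x + 7/3
D^2 f = -2x - 6
matching coefficients of g against c_0 f + c_1 Df + … from the top degree down determines the c_i
solution: c_0 = 1, c_1 = 1, c_2 = -3/2

p(D) = I + D − (3/2)·D^2, i.e. c_0 = 1, c_1 = 1, c_2 = -3/2


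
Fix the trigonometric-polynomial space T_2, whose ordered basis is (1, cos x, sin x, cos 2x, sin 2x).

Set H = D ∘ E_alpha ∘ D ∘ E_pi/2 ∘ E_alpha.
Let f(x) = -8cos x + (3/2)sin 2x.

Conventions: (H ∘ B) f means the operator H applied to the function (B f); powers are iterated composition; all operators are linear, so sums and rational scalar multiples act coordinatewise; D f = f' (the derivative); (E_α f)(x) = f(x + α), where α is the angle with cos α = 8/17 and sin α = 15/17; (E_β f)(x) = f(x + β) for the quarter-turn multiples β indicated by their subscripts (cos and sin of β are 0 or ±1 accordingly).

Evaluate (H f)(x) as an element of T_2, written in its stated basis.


g(x) = -(1920/289)cos x + (1288/289)sin x - (463680/83521)cos 2x - (190074/83521)sin 2x

E_alpha f = -(64/17)cos x + (120/17)sin x + (360/289)cos 2x - (483/578)sin 2x
E_pi/2 E_alpha f = (120/17)cos x + (64/17)sin x - (360/289)cos 2x + (483/578)sin 2x
D E_pi/2 E_alpha f = (64/17)cos x - (120/17)sin x + (483/289)cos 2x + (720/289)sin 2x
E_alpha D E_pi/2 E_alpha f = -(1288/289)cos x - (1920/289)sin x + (95037/83521)cos 2x - (231840/83521)sin 2x
D E_alpha D E_pi/2 E_alpha f = -(1920/289)cos x + (1288/289)sin x - (463680/83521)cos 2x - (190074/83521)sin 2x


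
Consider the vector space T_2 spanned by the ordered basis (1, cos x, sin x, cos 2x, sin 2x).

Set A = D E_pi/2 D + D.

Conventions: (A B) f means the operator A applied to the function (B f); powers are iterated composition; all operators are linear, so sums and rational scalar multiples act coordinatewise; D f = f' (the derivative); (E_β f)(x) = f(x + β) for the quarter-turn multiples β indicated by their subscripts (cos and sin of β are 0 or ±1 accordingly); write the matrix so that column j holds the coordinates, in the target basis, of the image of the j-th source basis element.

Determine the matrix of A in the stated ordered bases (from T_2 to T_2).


the matrix is [[0, 0, 0, 0, 0]; [0, 0, 0, 0, 0]; [0, 0, 0, 0, 0]; [0, 0, 0, 4, 2]; [0, 0, 0, -2, 4]] (rows listed top to bottom)

image of 1: 0
image of cos x: 0
image of sin x: 0
image of cos 2x: 4cos 2x - 2sin 2x
image of sin 2x: 2cos 2x + 4sin 2x
each image's coordinates form column j of the matrix


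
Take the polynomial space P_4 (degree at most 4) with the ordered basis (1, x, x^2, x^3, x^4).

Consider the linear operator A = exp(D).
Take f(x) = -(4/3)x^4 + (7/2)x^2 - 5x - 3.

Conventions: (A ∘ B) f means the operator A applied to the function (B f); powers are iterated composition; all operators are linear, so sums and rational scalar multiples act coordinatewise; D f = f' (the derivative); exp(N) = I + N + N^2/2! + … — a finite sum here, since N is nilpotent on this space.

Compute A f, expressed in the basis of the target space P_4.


order-1 term: -(16/3)x^3 + 7x - 5
order-2 term: -8x^2 + 7/2
order-3 term: -(16/3)x
order-4 term: -4/3
the series for exp(D) f terminates at order 4
exp(D) f = -(4/3)x^4 - (16/3)x^3 - (9/2)x^2 - (10/3)x - 35/6

g(x) = -(4/3)x^4 - (16/3)x^3 - (9/2)x^2 - (10/3)x - 35/6


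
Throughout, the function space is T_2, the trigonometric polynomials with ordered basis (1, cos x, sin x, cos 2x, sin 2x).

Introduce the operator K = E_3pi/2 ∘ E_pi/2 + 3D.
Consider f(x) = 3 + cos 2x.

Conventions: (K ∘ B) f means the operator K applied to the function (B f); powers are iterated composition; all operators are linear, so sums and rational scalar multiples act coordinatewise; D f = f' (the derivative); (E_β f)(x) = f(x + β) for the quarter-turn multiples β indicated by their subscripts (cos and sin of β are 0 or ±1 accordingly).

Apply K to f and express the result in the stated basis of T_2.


the image equals g(x) = 3 + cos 2x - 6sin 2x

E_pi/2 f = 3 - cos 2x
E_3pi/2 E_pi/2 f = 3 + cos 2x
D f = -2sin 2x
(3D) f = -6sin 2x
(E_3pi/2 ∘ E_pi/2 + 3D) f = 3 + cos 2x - 6sin 2x


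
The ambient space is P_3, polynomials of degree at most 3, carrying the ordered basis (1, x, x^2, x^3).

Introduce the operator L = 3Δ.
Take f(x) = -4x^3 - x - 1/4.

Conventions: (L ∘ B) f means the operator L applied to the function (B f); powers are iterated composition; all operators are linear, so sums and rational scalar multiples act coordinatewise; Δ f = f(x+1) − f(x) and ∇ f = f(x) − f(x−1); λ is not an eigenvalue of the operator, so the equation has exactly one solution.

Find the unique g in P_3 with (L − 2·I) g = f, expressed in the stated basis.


write g with unknown coordinates in the stated basis and equate coefficients in (L − 2·I) g = f
solving from the highest basis element down gives g = 2x^3 + 9x^2 + (73/2)x + 571/8
check: L g = 18x^2 + 72x + 285/2
so L g − 2·g = -4x^3 - x - 1/4 = f ✓

the image equals g(x) = 2x^3 + 9x^2 + (73/2)x + 571/8


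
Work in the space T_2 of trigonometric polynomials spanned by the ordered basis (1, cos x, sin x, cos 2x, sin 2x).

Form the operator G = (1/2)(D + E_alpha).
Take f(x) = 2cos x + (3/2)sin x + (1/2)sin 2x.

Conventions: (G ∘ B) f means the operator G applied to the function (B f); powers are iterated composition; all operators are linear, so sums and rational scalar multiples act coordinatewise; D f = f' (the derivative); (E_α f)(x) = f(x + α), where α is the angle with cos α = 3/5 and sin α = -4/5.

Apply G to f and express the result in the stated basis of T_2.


D f = (3/2)cos x - 2sin x + cos 2x
E_alpha f = (5/2)sin x - (12/25)cos 2x - (7/50)sin 2x
(D + E_alpha) f = (3/2)cos x + (1/2)sin x + (13/25)cos 2x - (7/50)sin 2x
((1/2)(D + E_alpha)) f = (3/4)cos x + (1/4)sin x + (13/50)cos 2x - (7/100)sin 2x

the result is g(x) = (3/4)cos x + (1/4)sin x + (13/50)cos 2x - (7/100)sin 2x


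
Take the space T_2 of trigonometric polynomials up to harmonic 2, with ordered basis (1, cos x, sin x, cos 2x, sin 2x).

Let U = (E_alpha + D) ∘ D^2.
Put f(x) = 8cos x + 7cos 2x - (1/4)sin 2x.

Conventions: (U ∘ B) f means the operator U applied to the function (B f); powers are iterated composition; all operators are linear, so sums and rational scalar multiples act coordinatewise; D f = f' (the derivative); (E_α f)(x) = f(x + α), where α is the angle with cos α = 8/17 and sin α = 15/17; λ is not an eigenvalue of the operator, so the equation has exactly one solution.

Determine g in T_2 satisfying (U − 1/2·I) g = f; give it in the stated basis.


g(x) = -(528/305)cos x - (1024/305)sin x + (10714/151633)cos 2x - (184231/303266)sin 2x

write g with unknown coordinates in the stated basis and equate coefficients in (U − 1/2·I) g = f
solving from the highest basis element down gives g = -(528/305)cos x - (1024/305)sin x + (10714/151633)cos 2x - (184231/303266)sin 2x
check: U g = (2176/305)cos x - (512/305)sin x + (1066788/151633)cos 2x - (83966/151633)sin 2x
so U g − 1/2·g = 8cos x + 7cos 2x - (1/4)sin 2x = f ✓


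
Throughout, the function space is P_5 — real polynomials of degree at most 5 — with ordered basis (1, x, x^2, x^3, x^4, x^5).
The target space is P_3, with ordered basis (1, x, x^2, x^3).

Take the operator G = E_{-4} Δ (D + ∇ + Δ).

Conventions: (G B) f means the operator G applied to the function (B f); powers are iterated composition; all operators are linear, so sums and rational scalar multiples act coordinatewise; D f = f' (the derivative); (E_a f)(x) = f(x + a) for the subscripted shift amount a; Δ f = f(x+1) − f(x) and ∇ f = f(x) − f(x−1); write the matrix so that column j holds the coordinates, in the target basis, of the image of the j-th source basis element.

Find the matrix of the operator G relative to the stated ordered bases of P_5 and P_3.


the matrix is [[0, 0, 6, -63, 452, -2765]; [0, 0, 0, 18, -252, 2260]; [0, 0, 0, 0, 36, -630]; [0, 0, 0, 0, 0, 60]] (rows listed top to bottom)

image of 1: 0
image of x: 0
image of x^2: 6
image of x^3: 18x - 63
image of x^4: 36x^2 - 252x + 452
image of x^5: 60x^3 - 630x^2 + 2260x - 2765
each image's coordinates form column j of the matrix


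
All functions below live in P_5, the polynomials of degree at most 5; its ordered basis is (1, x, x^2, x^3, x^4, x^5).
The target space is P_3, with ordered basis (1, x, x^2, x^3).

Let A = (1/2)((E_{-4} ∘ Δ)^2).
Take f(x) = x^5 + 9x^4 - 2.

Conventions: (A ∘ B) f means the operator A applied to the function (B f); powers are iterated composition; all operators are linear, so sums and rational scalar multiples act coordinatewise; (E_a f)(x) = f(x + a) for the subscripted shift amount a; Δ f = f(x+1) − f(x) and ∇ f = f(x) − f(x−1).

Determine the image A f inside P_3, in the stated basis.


Δ f = 5x^4 + 46x^3 + 64x^2 + 41x + 10
E_{-4} Δ f = 5x^4 - 34x^3 - 8x^2 + 457x - 794
Δ (E_{-4} ∘ Δ) f = 20x^3 - 72x^2 - 98x + 420
E_{-4} Δ (E_{-4} ∘ Δ) f = 20x^3 - 312x^2 + 1438x - 1620
((1/2)((E_{-4} ∘ Δ)^2)) f = 10x^3 - 156x^2 + 719x - 810

the result is g(x) = 10x^3 - 156x^2 + 719x - 810


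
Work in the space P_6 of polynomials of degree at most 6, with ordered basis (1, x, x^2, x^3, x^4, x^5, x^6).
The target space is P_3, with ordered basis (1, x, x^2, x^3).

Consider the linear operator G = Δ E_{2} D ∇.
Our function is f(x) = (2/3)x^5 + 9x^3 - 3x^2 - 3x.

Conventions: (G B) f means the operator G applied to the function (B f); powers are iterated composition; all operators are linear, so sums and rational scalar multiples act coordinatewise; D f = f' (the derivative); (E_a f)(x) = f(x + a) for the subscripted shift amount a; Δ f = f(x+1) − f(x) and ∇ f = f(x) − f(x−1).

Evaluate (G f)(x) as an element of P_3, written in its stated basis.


the image equals g(x) = 40x^2 + 160x + 662/3

∇ f = (10/3)x^4 - (20/3)x^3 + (101/3)x^2 - (109/3)x + 29/3
D ∇ f = (40/3)x^3 - 20x^2 + (202/3)x - 109/3
E_{2} D ∇ f = (40/3)x^3 + 60x^2 + (442/3)x + 125
Δ E_{2} D ∇ f = 40x^2 + 160x + 662/3


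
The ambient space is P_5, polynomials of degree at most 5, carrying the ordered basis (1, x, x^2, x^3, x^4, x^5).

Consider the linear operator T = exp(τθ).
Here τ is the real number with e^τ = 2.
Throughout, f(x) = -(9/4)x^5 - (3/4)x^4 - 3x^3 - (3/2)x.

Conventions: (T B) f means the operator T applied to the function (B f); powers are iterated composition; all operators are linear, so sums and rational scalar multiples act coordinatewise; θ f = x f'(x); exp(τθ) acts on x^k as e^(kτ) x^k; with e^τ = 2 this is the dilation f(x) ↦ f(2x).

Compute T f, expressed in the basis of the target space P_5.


exp(τθ) x^k = e^(kτ) x^k; with e^τ = 2 this sends x^k to 2^k x^k
x ↦ 2 x
x^3 ↦ 8 x^3
x^4 ↦ 16 x^4
x^5 ↦ 32 x^5
applying this coordinatewise to f: exp(τθ) f = -72x^5 - 12x^4 - 24x^3 - 3x

the image equals g(x) = -72x^5 - 12x^4 - 24x^3 - 3x


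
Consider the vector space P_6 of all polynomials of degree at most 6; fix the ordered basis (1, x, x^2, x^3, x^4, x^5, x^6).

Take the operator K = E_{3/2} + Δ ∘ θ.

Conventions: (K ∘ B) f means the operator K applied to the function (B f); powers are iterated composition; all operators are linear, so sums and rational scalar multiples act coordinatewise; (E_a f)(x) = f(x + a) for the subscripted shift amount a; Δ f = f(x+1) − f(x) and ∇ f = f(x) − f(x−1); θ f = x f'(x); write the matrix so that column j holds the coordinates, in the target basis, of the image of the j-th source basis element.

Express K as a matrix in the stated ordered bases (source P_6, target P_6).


the matrix is [[1, 5/2, 17/4, 51/8, 145/16, 403/32, 1113/64]; [0, 1, 7, 63/4, 59/2, 805/16, 1305/16]; [0, 0, 1, 27/2, 75/2, 335/4, 2655/16]; [0, 0, 0, 1, 22, 145/2, 375/2]; [0, 0, 0, 0, 1, 65/2, 495/4]; [0, 0, 0, 0, 0, 1, 45]; [0, 0, 0, 0, 0, 0, 1]] (rows listed top to bottom)

image of 1: 1
image of x: x + 5/2
image of x^2: x^2 + 7x + 17/4
image of x^3: x^3 + (27/2)x^2 + (63/4)x + 51/8
image of x^4: x^4 + 22x^3 + (75/2)x^2 + (59/2)x + 145/16
image of x^5: x^5 + (65/2)x^4 + (145/2)x^3 + (335/4)x^2 + (805/16)x + 403/32
image of x^6: x^6 + 45x^5 + (495/4)x^4 + (375/2)x^3 + (2655/16)x^2 + (1305/16)x + 1113/64
each image's coordinates form column j of the matrix


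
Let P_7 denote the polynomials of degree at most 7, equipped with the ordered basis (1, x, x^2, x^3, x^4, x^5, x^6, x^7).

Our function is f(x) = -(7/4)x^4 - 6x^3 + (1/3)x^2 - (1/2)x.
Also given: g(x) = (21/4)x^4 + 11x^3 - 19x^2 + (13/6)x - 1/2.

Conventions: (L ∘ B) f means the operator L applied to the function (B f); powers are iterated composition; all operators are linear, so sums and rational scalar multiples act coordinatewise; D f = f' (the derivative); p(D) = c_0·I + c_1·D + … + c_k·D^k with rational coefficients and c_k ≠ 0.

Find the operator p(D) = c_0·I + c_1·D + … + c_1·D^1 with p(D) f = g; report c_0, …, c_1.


p(D) = -3·I + D, i.e. c_0 = -3, c_1 = 1

D^0 f = -(7/4)x^4 - 6x^3 + (1/3)x^2 - (1/2)x
D^1 f = -7x^3 - 18x^2 + (2/3)x - 1/2
matching coefficients of g against c_0 f + c_1 Df + … from the top degree down determines the c_i
solution: c_0 = -3, c_1 = 1


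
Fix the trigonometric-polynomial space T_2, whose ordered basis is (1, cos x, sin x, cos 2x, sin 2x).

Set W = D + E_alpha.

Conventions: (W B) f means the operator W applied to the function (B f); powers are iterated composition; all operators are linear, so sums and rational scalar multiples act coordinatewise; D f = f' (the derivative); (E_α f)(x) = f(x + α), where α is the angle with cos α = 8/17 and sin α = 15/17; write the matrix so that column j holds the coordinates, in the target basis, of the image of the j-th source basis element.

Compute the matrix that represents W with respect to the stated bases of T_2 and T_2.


the matrix is [[1, 0, 0, 0, 0]; [0, 8/17, 32/17, 0, 0]; [0, -32/17, 8/17, 0, 0]; [0, 0, 0, -161/289, 818/289]; [0, 0, 0, -818/289, -161/289]] (rows listed top to bottom)

image of 1: 1
image of cos x: (8/17)cos x - (32/17)sin x
image of sin x: (32/17)cos x + (8/17)sin x
image of cos 2x: -(161/289)cos 2x - (818/289)sin 2x
image of sin 2x: (818/289)cos 2x - (161/289)sin 2x
each image's coordinates form column j of the matrix


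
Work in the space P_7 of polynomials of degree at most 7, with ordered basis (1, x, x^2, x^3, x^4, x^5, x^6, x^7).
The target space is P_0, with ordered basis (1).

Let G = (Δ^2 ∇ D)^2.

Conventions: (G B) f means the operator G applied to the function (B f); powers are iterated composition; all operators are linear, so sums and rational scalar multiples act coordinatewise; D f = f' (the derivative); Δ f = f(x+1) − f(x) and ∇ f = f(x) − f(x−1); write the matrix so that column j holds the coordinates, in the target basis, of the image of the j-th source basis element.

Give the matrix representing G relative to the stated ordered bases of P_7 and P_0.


image of 1: 0
image of x: 0
image of x^2: 0
image of x^3: 0
image of x^4: 0
image of x^5: 0
image of x^6: 0
image of x^7: 0
each image's coordinates form column j of the matrix

the matrix is [[0, 0, 0, 0, 0, 0, 0, 0]] (rows listed top to bottom)


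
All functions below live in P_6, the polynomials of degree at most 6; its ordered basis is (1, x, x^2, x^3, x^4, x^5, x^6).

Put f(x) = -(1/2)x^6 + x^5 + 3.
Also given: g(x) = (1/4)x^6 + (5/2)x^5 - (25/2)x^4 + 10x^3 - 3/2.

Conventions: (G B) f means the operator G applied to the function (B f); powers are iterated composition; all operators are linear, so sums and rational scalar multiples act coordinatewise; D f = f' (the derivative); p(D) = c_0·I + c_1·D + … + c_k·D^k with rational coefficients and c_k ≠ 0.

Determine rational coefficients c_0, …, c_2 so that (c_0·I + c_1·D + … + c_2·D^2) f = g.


c_0 = -1/2, c_1 = -1, c_2 = 1/2

D^0 f = -(1/2)x^6 + x^5 + 3
D^1 f = -3x^5 + 5x^4
D^2 f = -15x^4 + 20x^3
matching coefficients of g against c_0 f + c_1 Df + … from the top degree down determines the c_i
solution: c_0 = -1/2, c_1 = -1, c_2 = 1/2


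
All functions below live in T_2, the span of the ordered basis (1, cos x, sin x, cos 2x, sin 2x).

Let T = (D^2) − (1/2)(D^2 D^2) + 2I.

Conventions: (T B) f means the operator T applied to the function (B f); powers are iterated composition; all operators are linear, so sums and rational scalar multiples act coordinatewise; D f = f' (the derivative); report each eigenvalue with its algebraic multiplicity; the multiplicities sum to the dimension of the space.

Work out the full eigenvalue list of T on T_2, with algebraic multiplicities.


λ = -10 (multiplicity 2), λ = 1/2 (multiplicity 2), λ = 2 (multiplicity 1)

image of 1: 2
image of cos x: (1/2)cos x
image of sin x: (1/2)sin x
image of cos 2x: -10cos 2x
image of sin 2x: -10sin 2x
the matrix is diagonal; its diagonal is (2, 1/2, 1/2, -10, -10)
for a triangular matrix the eigenvalues are the diagonal entries, with algebraic multiplicity their repetition count


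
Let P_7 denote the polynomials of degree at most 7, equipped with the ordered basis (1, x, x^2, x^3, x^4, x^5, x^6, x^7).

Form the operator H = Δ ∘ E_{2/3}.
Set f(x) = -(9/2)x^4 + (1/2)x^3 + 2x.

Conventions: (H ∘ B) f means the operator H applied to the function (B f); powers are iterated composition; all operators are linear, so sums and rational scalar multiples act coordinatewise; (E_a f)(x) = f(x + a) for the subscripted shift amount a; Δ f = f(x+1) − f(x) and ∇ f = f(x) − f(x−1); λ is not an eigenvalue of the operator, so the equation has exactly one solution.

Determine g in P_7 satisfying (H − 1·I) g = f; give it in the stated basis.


write g with unknown coordinates in the stated basis and equate coefficients in (H − 1·I) g = f
solving from the highest basis element down gives g = (9/2)x^4 + (35/2)x^3 + (231/2)x^2 + (859/2)x + 2426/3
check: H g = 18x^3 + (231/2)x^2 + (863/2)x + 2426/3
so H g − 1·g = -(9/2)x^4 + (1/2)x^3 + 2x = f ✓

g(x) = (9/2)x^4 + (35/2)x^3 + (231/2)x^2 + (859/2)x + 2426/3


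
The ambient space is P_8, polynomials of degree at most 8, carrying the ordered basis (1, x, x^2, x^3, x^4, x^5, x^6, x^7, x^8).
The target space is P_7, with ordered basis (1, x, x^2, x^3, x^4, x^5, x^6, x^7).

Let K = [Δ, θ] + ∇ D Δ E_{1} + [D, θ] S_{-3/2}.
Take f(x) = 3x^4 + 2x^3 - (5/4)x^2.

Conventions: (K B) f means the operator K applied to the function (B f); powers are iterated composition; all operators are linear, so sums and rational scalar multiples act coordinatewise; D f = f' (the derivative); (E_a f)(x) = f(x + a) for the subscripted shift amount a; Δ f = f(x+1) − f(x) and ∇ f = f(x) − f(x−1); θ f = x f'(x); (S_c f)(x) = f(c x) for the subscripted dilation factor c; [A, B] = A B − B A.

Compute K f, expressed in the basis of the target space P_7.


θ f = 12x^4 + 6x^3 - (5/2)x^2
Δ θ f = 48x^3 + 90x^2 + 61x + 31/2
Δ f = 12x^3 + 24x^2 + (31/2)x + 15/4
θ Δ f = 36x^3 + 48x^2 + (31/2)x
[Δ, θ] f = 12x^3 + 42x^2 + (91/2)x + 31/2
E_{1} f = 3x^4 + 14x^3 + (91/4)x^2 + (31/2)x + 15/4
Δ E_{1} f = 12x^3 + 60x^2 + (199/2)x + 221/4
D Δ E_{1} f = 36x^2 + 120x + 199/2
∇ (D Δ) E_{1} f = 72x + 84
S_{-3/2} f = (243/16)x^4 - (27/4)x^3 - (45/16)x^2
θ S_{-3/2} f = (243/4)x^4 - (81/4)x^3 - (45/8)x^2
D θ S_{-3/2} f = 243x^3 - (243/4)x^2 - (45/4)x
D S_{-3/2} f = (243/4)x^3 - (81/4)x^2 - (45/8)x
θ D S_{-3/2} f = (729/4)x^3 - (81/2)x^2 - (45/8)x
[D, θ] S_{-3/2} f = (243/4)x^3 - (81/4)x^2 - (45/8)x
([Δ, θ] + ∇ D Δ E_{1} + [D, θ] S_{-3/2}) f = (291/4)x^3 + (87/4)x^2 + (895/8)x + 199/2

the result is g(x) = (291/4)x^3 + (87/4)x^2 + (895/8)x + 199/2


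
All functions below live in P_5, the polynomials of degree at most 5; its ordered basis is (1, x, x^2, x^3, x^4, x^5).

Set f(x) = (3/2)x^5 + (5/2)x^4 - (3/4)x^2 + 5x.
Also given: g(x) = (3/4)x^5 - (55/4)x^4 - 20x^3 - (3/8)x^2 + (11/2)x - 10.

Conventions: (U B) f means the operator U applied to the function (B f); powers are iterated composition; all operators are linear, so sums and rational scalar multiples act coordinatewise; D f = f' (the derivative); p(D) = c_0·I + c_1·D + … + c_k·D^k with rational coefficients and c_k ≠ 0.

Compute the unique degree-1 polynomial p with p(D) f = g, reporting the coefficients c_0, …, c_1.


D^0 f = (3/2)x^5 + (5/2)x^4 - (3/4)x^2 + 5x
D^1 f = (15/2)x^4 + 10x^3 - (3/2)x + 5
matching coefficients of g against c_0 f + c_1 Df + … from the top degree down determines the c_i
solution: c_0 = 1/2, c_1 = -2

p(D) = (1/2)·I − 2·D, i.e. c_0 = 1/2, c_1 = -2


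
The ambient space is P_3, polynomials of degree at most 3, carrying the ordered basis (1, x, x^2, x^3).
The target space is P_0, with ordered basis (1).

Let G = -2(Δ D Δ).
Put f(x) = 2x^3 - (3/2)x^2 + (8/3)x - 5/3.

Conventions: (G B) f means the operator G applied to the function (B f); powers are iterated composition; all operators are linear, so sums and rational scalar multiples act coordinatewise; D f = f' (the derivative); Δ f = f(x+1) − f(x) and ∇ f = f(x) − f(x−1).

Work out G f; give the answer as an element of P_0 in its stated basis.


the image equals g(x) = -24

Δ f = 6x^2 + 3x + 19/6
D Δ f = 12x + 3
Δ D Δ f = 12
(-2(Δ D Δ)) f = -24


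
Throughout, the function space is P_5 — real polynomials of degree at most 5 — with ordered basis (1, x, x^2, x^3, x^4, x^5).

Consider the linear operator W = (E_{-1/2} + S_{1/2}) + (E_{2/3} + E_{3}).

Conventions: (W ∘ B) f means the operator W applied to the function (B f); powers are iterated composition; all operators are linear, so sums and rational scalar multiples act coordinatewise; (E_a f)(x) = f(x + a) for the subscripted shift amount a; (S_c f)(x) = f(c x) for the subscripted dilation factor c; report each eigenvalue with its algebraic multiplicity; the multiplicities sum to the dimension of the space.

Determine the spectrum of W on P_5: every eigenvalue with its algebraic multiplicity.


λ = 97/32 (multiplicity 1), λ = 49/16 (multiplicity 1), λ = 25/8 (multiplicity 1), λ = 13/4 (multiplicity 1), λ = 7/2 (multiplicity 1), λ = 4 (multiplicity 1)

image of 1: 4
image of x: (7/2)x + 19/6
image of x^2: (13/4)x^2 + (19/3)x + 349/36
image of x^3: (25/8)x^3 + (19/2)x^2 + (349/12)x + 5869/216
image of x^4: (49/16)x^4 + (38/3)x^3 + (349/6)x^2 + (5869/54)x + 105313/1296
image of x^5: (97/32)x^5 + (95/6)x^4 + (1745/18)x^3 + (29345/108)x^2 + (526565/1296)x + 1890349/7776
the matrix is upper triangular; its diagonal is (4, 7/2, 13/4, 25/8, 49/16, 97/32)
for a triangular matrix the eigenvalues are the diagonal entries, with algebraic multiplicity their repetition count


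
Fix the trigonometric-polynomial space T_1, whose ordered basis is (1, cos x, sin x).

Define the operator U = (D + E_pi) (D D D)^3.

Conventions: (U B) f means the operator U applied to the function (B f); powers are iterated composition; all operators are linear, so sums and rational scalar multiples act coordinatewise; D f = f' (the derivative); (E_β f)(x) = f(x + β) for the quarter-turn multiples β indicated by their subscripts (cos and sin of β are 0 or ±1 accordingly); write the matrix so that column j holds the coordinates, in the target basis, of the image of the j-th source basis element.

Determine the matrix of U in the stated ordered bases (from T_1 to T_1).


image of 1: 0
image of cos x: -cos x + sin x
image of sin x: -cos x - sin x
each image's coordinates form column j of the matrix

the matrix is [[0, 0, 0]; [0, -1, -1]; [0, 1, -1]] (rows listed top to bottom)
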